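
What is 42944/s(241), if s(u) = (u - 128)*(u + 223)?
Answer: 2684/3277 ≈ 0.81904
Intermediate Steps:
s(u) = (-128 + u)*(223 + u)
42944/s(241) = 42944/(-28544 + 241² + 95*241) = 42944/(-28544 + 58081 + 22895) = 42944/52432 = 42944*(1/52432) = 2684/3277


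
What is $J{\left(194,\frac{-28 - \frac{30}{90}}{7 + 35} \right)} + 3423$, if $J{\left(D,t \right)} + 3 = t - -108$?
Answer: $\frac{444443}{126} \approx 3527.3$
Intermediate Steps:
$J{\left(D,t \right)} = 105 + t$ ($J{\left(D,t \right)} = -3 + \left(t - -108\right) = -3 + \left(t + 108\right) = -3 + \left(108 + t\right) = 105 + t$)
$J{\left(194,\frac{-28 - \frac{30}{90}}{7 + 35} \right)} + 3423 = \left(105 + \frac{-28 - \frac{30}{90}}{7 + 35}\right) + 3423 = \left(105 + \frac{-28 - \frac{1}{3}}{42}\right) + 3423 = \left(105 + \left(-28 - \frac{1}{3}\right) \frac{1}{42}\right) + 3423 = \left(105 - \frac{85}{126}\right) + 3423 = \frac{13145}{126} + 3423 = \frac{444443}{126}$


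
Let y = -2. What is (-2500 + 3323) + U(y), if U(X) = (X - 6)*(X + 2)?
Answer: 823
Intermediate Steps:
U(X) = (-6 + X)*(2 + X)
(-2500 + 3323) + U(y) = (-2500 + 3323) + (-12 + (-2)² - 4*(-2)) = 823 + (-12 + 4 + 8) = 823 + 0 = 823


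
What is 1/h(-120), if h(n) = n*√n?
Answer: I*√30/7200 ≈ 0.00076073*I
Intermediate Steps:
h(n) = n^(3/2)
1/h(-120) = 1/((-120)^(3/2)) = 1/(-240*I*√30) = I*√30/7200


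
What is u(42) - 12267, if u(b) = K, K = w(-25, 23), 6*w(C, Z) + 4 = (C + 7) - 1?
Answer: -73625/6 ≈ -12271.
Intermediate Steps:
w(C, Z) = ⅓ + C/6 (w(C, Z) = -⅔ + ((C + 7) - 1)/6 = -⅔ + ((7 + C) - 1)/6 = -⅔ + (6 + C)/6 = -⅔ + (1 + C/6) = ⅓ + C/6)
K = -23/6 (K = ⅓ + (⅙)*(-25) = ⅓ - 25/6 = -23/6 ≈ -3.8333)
u(b) = -23/6
u(42) - 12267 = -23/6 - 12267 = -73625/6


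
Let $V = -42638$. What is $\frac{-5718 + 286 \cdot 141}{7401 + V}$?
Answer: $- \frac{34608}{35237} \approx -0.98215$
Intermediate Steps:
$\frac{-5718 + 286 \cdot 141}{7401 + V} = \frac{-5718 + 286 \cdot 141}{7401 - 42638} = \frac{-5718 + 40326}{-35237} = 34608 \left(- \frac{1}{35237}\right) = - \frac{34608}{35237}$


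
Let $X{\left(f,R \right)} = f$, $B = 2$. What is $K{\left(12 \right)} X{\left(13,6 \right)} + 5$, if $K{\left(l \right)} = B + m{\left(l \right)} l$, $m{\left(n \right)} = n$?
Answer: $1903$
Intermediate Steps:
$K{\left(l \right)} = 2 + l^{2}$ ($K{\left(l \right)} = 2 + l l = 2 + l^{2}$)
$K{\left(12 \right)} X{\left(13,6 \right)} + 5 = \left(2 + 12^{2}\right) 13 + 5 = \left(2 + 144\right) 13 + 5 = 146 \cdot 13 + 5 = 1898 + 5 = 1903$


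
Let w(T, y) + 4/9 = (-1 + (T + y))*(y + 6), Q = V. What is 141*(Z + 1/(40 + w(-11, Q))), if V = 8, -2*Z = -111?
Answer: 1156905/148 ≈ 7816.9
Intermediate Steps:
Z = 111/2 (Z = -1/2*(-111) = 111/2 ≈ 55.500)
Q = 8
w(T, y) = -4/9 + (6 + y)*(-1 + T + y) (w(T, y) = -4/9 + (-1 + (T + y))*(y + 6) = -4/9 + (-1 + T + y)*(6 + y) = -4/9 + (6 + y)*(-1 + T + y))
141*(Z + 1/(40 + w(-11, Q))) = 141*(111/2 + 1/(40 + (-58/9 + 8**2 + 5*8 + 6*(-11) - 11*8))) = 141*(111/2 + 1/(40 + (-58/9 + 64 + 40 - 66 - 88))) = 141*(111/2 + 1/(40 - 508/9)) = 141*(111/2 + 1/(-148/9)) = 141*(111/2 - 9/148) = 141*(8205/148) = 1156905/148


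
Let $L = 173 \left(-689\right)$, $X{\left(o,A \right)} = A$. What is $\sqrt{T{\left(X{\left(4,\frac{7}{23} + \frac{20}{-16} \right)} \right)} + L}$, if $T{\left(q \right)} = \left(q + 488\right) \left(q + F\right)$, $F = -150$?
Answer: $\frac{i \sqrt{1631145991}}{92} \approx 438.99 i$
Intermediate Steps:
$L = -119197$
$T{\left(q \right)} = \left(-150 + q\right) \left(488 + q\right)$ ($T{\left(q \right)} = \left(q + 488\right) \left(q - 150\right) = \left(488 + q\right) \left(-150 + q\right) = \left(-150 + q\right) \left(488 + q\right)$)
$\sqrt{T{\left(X{\left(4,\frac{7}{23} + \frac{20}{-16} \right)} \right)} + L} = \sqrt{\left(-73200 + \left(\frac{7}{23} + \frac{20}{-16}\right)^{2} + 338 \left(\frac{7}{23} + \frac{20}{-16}\right)\right) - 119197} = \sqrt{\left(-73200 + \left(7 \cdot \frac{1}{23} + 20 \left(- \frac{1}{16}\right)\right)^{2} + 338 \left(7 \cdot \frac{1}{23} + 20 \left(- \frac{1}{16}\right)\right)\right) - 119197} = \sqrt{\left(-73200 + \left(\frac{7}{23} - \frac{5}{4}\right)^{2} + 338 \left(\frac{7}{23} - \frac{5}{4}\right)\right) - 119197} = \sqrt{\left(-73200 + \left(- \frac{87}{92}\right)^{2} + 338 \left(- \frac{87}{92}\right)\right) - 119197} = \sqrt{\left(-73200 + \frac{7569}{8464} - \frac{14703}{46}\right) - 119197} = \sqrt{- \frac{622262583}{8464} - 119197} = \sqrt{- \frac{1631145991}{8464}} = \frac{i \sqrt{1631145991}}{92}$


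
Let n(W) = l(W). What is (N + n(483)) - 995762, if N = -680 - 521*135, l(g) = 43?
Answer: -1066734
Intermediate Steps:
N = -71015 (N = -680 - 70335 = -71015)
n(W) = 43
(N + n(483)) - 995762 = (-71015 + 43) - 995762 = -70972 - 995762 = -1066734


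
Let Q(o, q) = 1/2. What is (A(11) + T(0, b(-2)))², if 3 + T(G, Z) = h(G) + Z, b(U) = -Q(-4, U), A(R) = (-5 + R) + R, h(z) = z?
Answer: 729/4 ≈ 182.25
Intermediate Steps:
Q(o, q) = ½
A(R) = -5 + 2*R
b(U) = -½ (b(U) = -1*½ = -½)
T(G, Z) = -3 + G + Z (T(G, Z) = -3 + (G + Z) = -3 + G + Z)
(A(11) + T(0, b(-2)))² = ((-5 + 2*11) + (-3 + 0 - ½))² = ((-5 + 22) - 7/2)² = (17 - 7/2)² = (27/2)² = 729/4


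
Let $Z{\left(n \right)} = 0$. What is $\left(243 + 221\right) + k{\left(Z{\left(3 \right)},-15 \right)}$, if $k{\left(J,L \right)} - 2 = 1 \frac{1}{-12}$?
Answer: $\frac{5591}{12} \approx 465.92$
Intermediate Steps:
$k{\left(J,L \right)} = \frac{23}{12}$ ($k{\left(J,L \right)} = 2 + 1 \frac{1}{-12} = 2 + 1 \left(- \frac{1}{12}\right) = 2 - \frac{1}{12} = \frac{23}{12}$)
$\left(243 + 221\right) + k{\left(Z{\left(3 \right)},-15 \right)} = \left(243 + 221\right) + \frac{23}{12} = 464 + \frac{23}{12} = \frac{5591}{12}$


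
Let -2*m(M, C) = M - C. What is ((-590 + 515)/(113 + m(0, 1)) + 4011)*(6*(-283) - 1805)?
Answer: -3188945541/227 ≈ -1.4048e+7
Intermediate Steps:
m(M, C) = C/2 - M/2 (m(M, C) = -(M - C)/2 = C/2 - M/2)
((-590 + 515)/(113 + m(0, 1)) + 4011)*(6*(-283) - 1805) = ((-590 + 515)/(113 + ((½)*1 - ½*0)) + 4011)*(6*(-283) - 1805) = (-75/(113 + (½ + 0)) + 4011)*(-1698 - 1805) = (-75/(113 + ½) + 4011)*(-3503) = (-75/227/2 + 4011)*(-3503) = (-75*2/227 + 4011)*(-3503) = (-150/227 + 4011)*(-3503) = (910347/227)*(-3503) = -3188945541/227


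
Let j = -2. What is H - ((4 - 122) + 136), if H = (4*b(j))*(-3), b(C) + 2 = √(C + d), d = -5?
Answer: 6 - 12*I*√7 ≈ 6.0 - 31.749*I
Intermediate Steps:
b(C) = -2 + √(-5 + C) (b(C) = -2 + √(C - 5) = -2 + √(-5 + C))
H = 24 - 12*I*√7 (H = (4*(-2 + √(-5 - 2)))*(-3) = (4*(-2 + √(-7)))*(-3) = (4*(-2 + I*√7))*(-3) = (-8 + 4*I*√7)*(-3) = 24 - 12*I*√7 ≈ 24.0 - 31.749*I)
H - ((4 - 122) + 136) = (24 - 12*I*√7) - ((4 - 122) + 136) = (24 - 12*I*√7) - (-118 + 136) = (24 - 12*I*√7) - 1*18 = (24 - 12*I*√7) - 18 = 6 - 12*I*√7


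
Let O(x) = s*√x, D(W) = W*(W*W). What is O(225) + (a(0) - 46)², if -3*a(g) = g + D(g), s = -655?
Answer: -7709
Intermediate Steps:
D(W) = W³ (D(W) = W*W² = W³)
a(g) = -g/3 - g³/3 (a(g) = -(g + g³)/3 = -g/3 - g³/3)
O(x) = -655*√x
O(225) + (a(0) - 46)² = -655*√225 + ((⅓)*0*(-1 - 1*0²) - 46)² = -655*15 + ((⅓)*0*(-1 - 1*0) - 46)² = -9825 + ((⅓)*0*(-1 + 0) - 46)² = -9825 + ((⅓)*0*(-1) - 46)² = -9825 + (0 - 46)² = -9825 + (-46)² = -9825 + 2116 = -7709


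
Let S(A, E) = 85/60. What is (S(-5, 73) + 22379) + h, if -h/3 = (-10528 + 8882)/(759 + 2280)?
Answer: 272076097/12156 ≈ 22382.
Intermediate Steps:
h = 1646/1013 (h = -3*(-10528 + 8882)/(759 + 2280) = -(-4938)/3039 = -3*(-1646/3039) = 1646/1013 ≈ 1.6249)
S(A, E) = 17/12 (S(A, E) = 85*(1/60) = 17/12)
(S(-5, 73) + 22379) + h = (17/12 + 22379) + 1646/1013 = 268565/12 + 1646/1013 = 272076097/12156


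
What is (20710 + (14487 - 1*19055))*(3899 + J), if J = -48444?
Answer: -719045390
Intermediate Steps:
(20710 + (14487 - 1*19055))*(3899 + J) = (20710 + (14487 - 1*19055))*(3899 - 48444) = (20710 + (14487 - 19055))*(-44545) = (20710 - 4568)*(-44545) = 16142*(-44545) = -719045390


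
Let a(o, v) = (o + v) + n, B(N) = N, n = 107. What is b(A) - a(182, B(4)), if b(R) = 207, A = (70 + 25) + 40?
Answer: -86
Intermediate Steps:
A = 135 (A = 95 + 40 = 135)
a(o, v) = 107 + o + v (a(o, v) = (o + v) + 107 = 107 + o + v)
b(A) - a(182, B(4)) = 207 - (107 + 182 + 4) = 207 - 1*293 = 207 - 293 = -86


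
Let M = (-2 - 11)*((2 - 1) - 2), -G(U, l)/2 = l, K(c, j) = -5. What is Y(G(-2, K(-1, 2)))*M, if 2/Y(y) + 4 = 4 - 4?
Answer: -13/2 ≈ -6.5000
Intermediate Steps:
G(U, l) = -2*l
Y(y) = -½ (Y(y) = 2/(-4 + (4 - 4)) = 2/(-4 + 0) = 2/(-4) = 2*(-¼) = -½)
M = 13 (M = -13*(1 - 2) = -13*(-1) = 13)
Y(G(-2, K(-1, 2)))*M = -½*13 = -13/2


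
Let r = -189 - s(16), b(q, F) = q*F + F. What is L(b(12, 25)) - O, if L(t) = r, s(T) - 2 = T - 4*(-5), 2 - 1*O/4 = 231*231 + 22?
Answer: 213297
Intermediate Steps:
b(q, F) = F + F*q (b(q, F) = F*q + F = F + F*q)
O = -213524 (O = 8 - 4*(231*231 + 22) = 8 - 4*(53361 + 22) = 8 - 4*53383 = 8 - 213532 = -213524)
s(T) = 22 + T (s(T) = 2 + (T - 4*(-5)) = 2 + (T + 20) = 2 + (20 + T) = 22 + T)
r = -227 (r = -189 - (22 + 16) = -189 - 1*38 = -189 - 38 = -227)
L(t) = -227
L(b(12, 25)) - O = -227 - 1*(-213524) = -227 + 213524 = 213297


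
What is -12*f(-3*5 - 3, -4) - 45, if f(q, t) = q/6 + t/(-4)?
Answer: -21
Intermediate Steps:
f(q, t) = -t/4 + q/6 (f(q, t) = q*(1/6) + t*(-1/4) = q/6 - t/4 = -t/4 + q/6)
-12*f(-3*5 - 3, -4) - 45 = -12*(-1/4*(-4) + (-3*5 - 3)/6) - 45 = -12*(1 + (-15 - 3)/6) - 45 = -12*(1 + (1/6)*(-18)) - 45 = -12*(1 - 3) - 45 = -12*(-2) - 45 = 24 - 45 = -21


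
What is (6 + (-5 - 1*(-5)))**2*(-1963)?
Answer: -70668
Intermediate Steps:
(6 + (-5 - 1*(-5)))**2*(-1963) = (6 + (-5 + 5))**2*(-1963) = (6 + 0)**2*(-1963) = 6**2*(-1963) = 36*(-1963) = -70668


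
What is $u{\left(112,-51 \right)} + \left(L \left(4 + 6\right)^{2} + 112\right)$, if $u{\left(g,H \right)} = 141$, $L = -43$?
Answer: $-4047$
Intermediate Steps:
$u{\left(112,-51 \right)} + \left(L \left(4 + 6\right)^{2} + 112\right) = 141 + \left(- 43 \left(4 + 6\right)^{2} + 112\right) = 141 + \left(- 43 \cdot 10^{2} + 112\right) = 141 + \left(\left(-43\right) 100 + 112\right) = 141 + \left(-4300 + 112\right) = 141 - 4188 = -4047$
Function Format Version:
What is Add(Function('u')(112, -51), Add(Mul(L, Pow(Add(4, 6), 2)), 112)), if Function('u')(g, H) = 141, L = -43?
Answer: -4047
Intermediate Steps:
Add(Function('u')(112, -51), Add(Mul(L, Pow(Add(4, 6), 2)), 112)) = Add(141, Add(Mul(-43, Pow(Add(4, 6), 2)), 112)) = Add(141, Add(Mul(-43, Pow(10, 2)), 112)) = Add(141, Add(Mul(-43, 100), 112)) = Add(141, Add(-4300, 112)) = Add(141, -4188) = -4047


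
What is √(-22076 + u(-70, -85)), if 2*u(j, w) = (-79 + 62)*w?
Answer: I*√85414/2 ≈ 146.13*I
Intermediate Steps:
u(j, w) = -17*w/2 (u(j, w) = ((-79 + 62)*w)/2 = (-17*w)/2 = -17*w/2)
√(-22076 + u(-70, -85)) = √(-22076 - 17/2*(-85)) = √(-22076 + 1445/2) = √(-42707/2) = I*√85414/2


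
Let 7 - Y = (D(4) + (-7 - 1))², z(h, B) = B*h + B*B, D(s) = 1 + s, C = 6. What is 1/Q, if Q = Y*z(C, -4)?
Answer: 1/16 ≈ 0.062500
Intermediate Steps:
z(h, B) = B² + B*h (z(h, B) = B*h + B² = B² + B*h)
Y = -2 (Y = 7 - ((1 + 4) + (-7 - 1))² = 7 - (5 - 8)² = 7 - 1*(-3)² = 7 - 1*9 = 7 - 9 = -2)
Q = 16 (Q = -(-8)*(-4 + 6) = -(-8)*2 = -2*(-8) = 16)
1/Q = 1/16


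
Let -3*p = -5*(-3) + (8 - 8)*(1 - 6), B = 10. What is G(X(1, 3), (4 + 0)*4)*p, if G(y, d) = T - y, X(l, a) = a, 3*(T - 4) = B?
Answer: -65/3 ≈ -21.667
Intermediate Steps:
T = 22/3 (T = 4 + (⅓)*10 = 4 + 10/3 = 22/3 ≈ 7.3333)
G(y, d) = 22/3 - y
p = -5 (p = -(-5*(-3) + (8 - 8)*(1 - 6))/3 = -(15 + 0*(-5))/3 = -(15 + 0)/3 = -⅓*15 = -5)
G(X(1, 3), (4 + 0)*4)*p = (22/3 - 1*3)*(-5) = (22/3 - 3)*(-5) = (13/3)*(-5) = -65/3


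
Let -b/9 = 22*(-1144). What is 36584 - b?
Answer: -189928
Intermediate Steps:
b = 226512 (b = -198*(-1144) = -9*(-25168) = 226512)
36584 - b = 36584 - 1*226512 = 36584 - 226512 = -189928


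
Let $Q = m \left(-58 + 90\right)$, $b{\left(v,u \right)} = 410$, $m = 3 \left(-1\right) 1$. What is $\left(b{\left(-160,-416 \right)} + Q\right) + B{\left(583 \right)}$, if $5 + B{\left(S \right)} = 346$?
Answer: $655$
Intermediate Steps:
$B{\left(S \right)} = 341$ ($B{\left(S \right)} = -5 + 346 = 341$)
$m = -3$ ($m = \left(-3\right) 1 = -3$)
$Q = -96$ ($Q = - 3 \left(-58 + 90\right) = \left(-3\right) 32 = -96$)
$\left(b{\left(-160,-416 \right)} + Q\right) + B{\left(583 \right)} = \left(410 - 96\right) + 341 = 314 + 341 = 655$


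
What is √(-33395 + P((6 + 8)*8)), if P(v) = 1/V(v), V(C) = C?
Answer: I*√26181673/28 ≈ 182.74*I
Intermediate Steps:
P(v) = 1/v
√(-33395 + P((6 + 8)*8)) = √(-33395 + 1/((6 + 8)*8)) = √(-33395 + 1/(14*8)) = √(-33395 + 1/112) = √(-3740239/112) = I*√26181673/28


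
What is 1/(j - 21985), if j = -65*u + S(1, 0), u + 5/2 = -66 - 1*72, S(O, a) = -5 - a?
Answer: -2/25715 ≈ -7.7776e-5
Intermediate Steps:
u = -281/2 (u = -5/2 + (-66 - 1*72) = -5/2 + (-66 - 72) = -5/2 - 138 = -281/2 ≈ -140.50)
j = 18255/2 (j = -65*(-281/2) + (-5 - 1*0) = 18265/2 + (-5 + 0) = 18265/2 - 5 = 18255/2 ≈ 9127.5)
1/(j - 21985) = 1/(18255/2 - 21985) = 1/(-25715/2) = -2/25715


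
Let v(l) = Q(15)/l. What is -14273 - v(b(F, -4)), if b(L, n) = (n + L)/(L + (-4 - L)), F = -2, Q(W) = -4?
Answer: -42811/3 ≈ -14270.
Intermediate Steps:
b(L, n) = -L/4 - n/4 (b(L, n) = (L + n)/(-4) = (L + n)*(-1/4) = -L/4 - n/4)
v(l) = -4/l
-14273 - v(b(F, -4)) = -14273 - (-4)/(-1/4*(-2) - 1/4*(-4)) = -14273 - (-4)/(1/2 + 1) = -14273 - (-4)/3/2 = -14273 - (-4)*2/3 = -14273 - 1*(-8/3) = -14273 + 8/3 = -42811/3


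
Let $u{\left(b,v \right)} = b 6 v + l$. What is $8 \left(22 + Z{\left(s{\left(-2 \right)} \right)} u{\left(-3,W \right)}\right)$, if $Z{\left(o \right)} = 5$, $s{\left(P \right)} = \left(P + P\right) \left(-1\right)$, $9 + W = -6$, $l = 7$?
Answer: $11256$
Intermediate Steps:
$W = -15$ ($W = -9 - 6 = -15$)
$s{\left(P \right)} = - 2 P$ ($s{\left(P \right)} = 2 P \left(-1\right) = - 2 P$)
$u{\left(b,v \right)} = 7 + 6 b v$ ($u{\left(b,v \right)} = b 6 v + 7 = 6 b v + 7 = 7 + 6 b v$)
$8 \left(22 + Z{\left(s{\left(-2 \right)} \right)} u{\left(-3,W \right)}\right) = 8 \left(22 + 5 \left(7 + 6 \left(-3\right) \left(-15\right)\right)\right) = 8 \left(22 + 5 \left(7 + 270\right)\right) = 8 \left(22 + 5 \cdot 277\right) = 8 \left(22 + 1385\right) = 8 \cdot 1407 = 11256$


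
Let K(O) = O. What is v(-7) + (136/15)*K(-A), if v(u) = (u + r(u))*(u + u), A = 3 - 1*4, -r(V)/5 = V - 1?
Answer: -6794/15 ≈ -452.93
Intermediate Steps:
r(V) = 5 - 5*V (r(V) = -5*(V - 1) = -5*(-1 + V) = 5 - 5*V)
A = -1 (A = 3 - 4 = -1)
v(u) = 2*u*(5 - 4*u) (v(u) = (u + (5 - 5*u))*(u + u) = (5 - 4*u)*(2*u) = 2*u*(5 - 4*u))
v(-7) + (136/15)*K(-A) = 2*(-7)*(5 - 4*(-7)) + (136/15)*(-1*(-1)) = 2*(-7)*(5 + 28) + (136*(1/15))*1 = 2*(-7)*33 + (136/15)*1 = -462 + 136/15 = -6794/15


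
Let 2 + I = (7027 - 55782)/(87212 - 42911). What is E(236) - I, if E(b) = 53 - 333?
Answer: -12266923/44301 ≈ -276.90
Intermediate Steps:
E(b) = -280
I = -137357/44301 (I = -2 + (7027 - 55782)/(87212 - 42911) = -2 - 48755/44301 = -137357/44301 ≈ -3.1005)
E(236) - I = -280 - 1*(-137357/44301) = -280 + 137357/44301 = -12266923/44301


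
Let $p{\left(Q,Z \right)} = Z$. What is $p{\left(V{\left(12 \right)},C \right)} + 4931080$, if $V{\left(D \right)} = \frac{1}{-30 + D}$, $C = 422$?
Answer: $4931502$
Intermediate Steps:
$p{\left(V{\left(12 \right)},C \right)} + 4931080 = 422 + 4931080 = 4931502$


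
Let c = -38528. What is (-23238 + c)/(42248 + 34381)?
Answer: -694/861 ≈ -0.80604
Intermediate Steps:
(-23238 + c)/(42248 + 34381) = (-23238 - 38528)/(42248 + 34381) = -61766/76629 = -61766*1/76629 = -694/861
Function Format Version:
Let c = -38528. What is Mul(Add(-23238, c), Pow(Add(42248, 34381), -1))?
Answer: Rational(-694, 861) ≈ -0.80604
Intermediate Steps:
Mul(Add(-23238, c), Pow(Add(42248, 34381), -1)) = Mul(Add(-23238, -38528), Pow(Add(42248, 34381), -1)) = Mul(-61766, Pow(76629, -1)) = Mul(-61766, Rational(1, 76629)) = Rational(-694, 861)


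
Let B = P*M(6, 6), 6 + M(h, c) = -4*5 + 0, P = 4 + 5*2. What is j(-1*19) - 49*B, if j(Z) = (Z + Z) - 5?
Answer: 17793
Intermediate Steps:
j(Z) = -5 + 2*Z (j(Z) = 2*Z - 5 = -5 + 2*Z)
P = 14 (P = 4 + 10 = 14)
M(h, c) = -26 (M(h, c) = -6 + (-4*5 + 0) = -6 + (-20 + 0) = -6 - 20 = -26)
B = -364 (B = 14*(-26) = -364)
j(-1*19) - 49*B = (-5 + 2*(-1*19)) - 49*(-364) = (-5 + 2*(-19)) + 17836 = (-5 - 38) + 17836 = -43 + 17836 = 17793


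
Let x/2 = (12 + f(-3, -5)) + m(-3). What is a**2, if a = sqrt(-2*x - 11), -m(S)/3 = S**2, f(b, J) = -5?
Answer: 69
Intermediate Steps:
m(S) = -3*S**2
x = -40 (x = 2*((12 - 5) - 3*(-3)**2) = 2*(7 - 3*9) = 2*(7 - 27) = 2*(-20) = -40)
a = sqrt(69) (a = sqrt(-2*(-40) - 11) = sqrt(80 - 11) = sqrt(69) ≈ 8.3066)
a**2 = (sqrt(69))**2 = 69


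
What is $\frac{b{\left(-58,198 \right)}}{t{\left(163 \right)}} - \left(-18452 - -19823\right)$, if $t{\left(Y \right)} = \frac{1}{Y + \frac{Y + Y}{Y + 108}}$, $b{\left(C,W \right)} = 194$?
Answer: $\frac{8261265}{271} \approx 30484.0$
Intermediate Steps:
$t{\left(Y \right)} = \frac{1}{Y + \frac{2 Y}{108 + Y}}$
$\frac{b{\left(-58,198 \right)}}{t{\left(163 \right)}} - \left(-18452 - -19823\right) = \frac{194}{\frac{1}{163} \frac{1}{110 + 163} \left(108 + 163\right)} - \left(-18452 - -19823\right) = \frac{194}{\frac{1}{163} \cdot \frac{1}{273} \cdot 271} - \left(-18452 + 19823\right) = \frac{194}{\frac{1}{163} \cdot \frac{1}{273} \cdot 271} - 1371 = \frac{194}{\frac{271}{44499}} - 1371 = 194 \cdot \frac{44499}{271} - 1371 = \frac{8632806}{271} - 1371 = \frac{8261265}{271}$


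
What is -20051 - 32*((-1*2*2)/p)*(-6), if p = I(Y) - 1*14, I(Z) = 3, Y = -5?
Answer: -219793/11 ≈ -19981.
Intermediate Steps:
p = -11 (p = 3 - 1*14 = 3 - 14 = -11)
-20051 - 32*((-1*2*2)/p)*(-6) = -20051 - 32*((-1*2*2)/(-11))*(-6) = -20051 - 32*(-2*2*(-1/11))*(-6) = -20051 - 32*(-4*(-1/11))*(-6) = -20051 - 32*(4/11)*(-6) = -20051 - 128*(-6)/11 = -20051 - 1*(-768/11) = -20051 + 768/11 = -219793/11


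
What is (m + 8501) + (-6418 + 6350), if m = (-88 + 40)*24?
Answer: 7281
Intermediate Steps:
m = -1152 (m = -48*24 = -1152)
(m + 8501) + (-6418 + 6350) = (-1152 + 8501) + (-6418 + 6350) = 7349 - 68 = 7281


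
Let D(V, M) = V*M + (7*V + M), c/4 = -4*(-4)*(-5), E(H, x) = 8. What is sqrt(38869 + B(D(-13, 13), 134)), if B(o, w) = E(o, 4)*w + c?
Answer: sqrt(39621) ≈ 199.05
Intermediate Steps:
c = -320 (c = 4*(-4*(-4)*(-5)) = 4*(16*(-5)) = 4*(-80) = -320)
D(V, M) = M + 7*V + M*V (D(V, M) = M*V + (M + 7*V) = M + 7*V + M*V)
B(o, w) = -320 + 8*w (B(o, w) = 8*w - 320 = -320 + 8*w)
sqrt(38869 + B(D(-13, 13), 134)) = sqrt(38869 + (-320 + 8*134)) = sqrt(38869 + (-320 + 1072)) = sqrt(38869 + 752) = sqrt(39621)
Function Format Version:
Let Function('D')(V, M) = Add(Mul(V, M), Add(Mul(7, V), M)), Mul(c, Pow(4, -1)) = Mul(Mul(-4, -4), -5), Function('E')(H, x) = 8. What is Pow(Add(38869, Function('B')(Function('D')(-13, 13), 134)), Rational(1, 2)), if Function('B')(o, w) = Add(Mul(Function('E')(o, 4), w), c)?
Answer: Pow(39621, Rational(1, 2)) ≈ 199.05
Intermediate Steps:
c = -320 (c = Mul(4, Mul(Mul(-4, -4), -5)) = Mul(4, Mul(16, -5)) = Mul(4, -80) = -320)
Function('D')(V, M) = Add(M, Mul(7, V), Mul(M, V)) (Function('D')(V, M) = Add(Mul(M, V), Add(M, Mul(7, V))) = Add(M, Mul(7, V), Mul(M, V)))
Function('B')(o, w) = Add(-320, Mul(8, w)) (Function('B')(o, w) = Add(Mul(8, w), -320) = Add(-320, Mul(8, w)))
Pow(Add(38869, Function('B')(Function('D')(-13, 13), 134)), Rational(1, 2)) = Pow(Add(38869, Add(-320, Mul(8, 134))), Rational(1, 2)) = Pow(Add(38869, Add(-320, 1072)), Rational(1, 2)) = Pow(Add(38869, 752), Rational(1, 2)) = Pow(39621, Rational(1, 2))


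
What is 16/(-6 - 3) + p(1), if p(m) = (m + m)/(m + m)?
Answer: -7/9 ≈ -0.77778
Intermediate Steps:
p(m) = 1 (p(m) = (2*m)/((2*m)) = (2*m)*(1/(2*m)) = 1)
16/(-6 - 3) + p(1) = 16/(-6 - 3) + 1 = 16/(-9) + 1 = 16*(-⅑) + 1 = -16/9 + 1 = -7/9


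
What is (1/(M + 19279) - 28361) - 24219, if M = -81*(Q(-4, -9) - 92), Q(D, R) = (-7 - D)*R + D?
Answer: -1307559439/24868 ≈ -52580.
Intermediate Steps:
Q(D, R) = D + R*(-7 - D) (Q(D, R) = R*(-7 - D) + D = D + R*(-7 - D))
M = 5589 (M = -81*((-4 - 7*(-9) - 1*(-4)*(-9)) - 92) = -81*((-4 + 63 - 36) - 92) = -81*(23 - 92) = -81*(-69) = 5589)
(1/(M + 19279) - 28361) - 24219 = (1/(5589 + 19279) - 28361) - 24219 = (1/24868 - 28361) - 24219 = -705281347/24868 - 24219 = -1307559439/24868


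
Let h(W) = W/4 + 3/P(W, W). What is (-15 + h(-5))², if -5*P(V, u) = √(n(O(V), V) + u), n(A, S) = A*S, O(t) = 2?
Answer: 3985/16 - 65*I*√15/2 ≈ 249.06 - 125.87*I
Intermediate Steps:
P(V, u) = -√(u + 2*V)/5 (P(V, u) = -√(2*V + u)/5 = -√(u + 2*V)/5)
h(W) = W/4 - 5*√3/√W (h(W) = W/4 + 3/((-√(W + 2*W)/5)) = W*(¼) + 3/((-√3*√W/5)) = W/4 + 3/((-√3*√W/5)) = W/4 + 3*(-5*√3/(3*√W)) = W/4 - 5*√3/√W)
(-15 + h(-5))² = (-15 + ((¼)*(-5) - 5*√3/√(-5)))² = (-15 + (-5/4 - 5*√3*(-I*√5/5)))² = (-15 + (-5/4 + I*√15))² = (-65/4 + I*√15)²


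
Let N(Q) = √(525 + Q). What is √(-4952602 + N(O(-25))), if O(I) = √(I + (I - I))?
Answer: √(-4952602 + √5*√(105 + I)) ≈ 0.e-5 + 2225.4*I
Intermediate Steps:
O(I) = √I (O(I) = √(I + 0) = √I)
√(-4952602 + N(O(-25))) = √(-4952602 + √(525 + √(-25))) = √(-4952602 + √(525 + 5*I))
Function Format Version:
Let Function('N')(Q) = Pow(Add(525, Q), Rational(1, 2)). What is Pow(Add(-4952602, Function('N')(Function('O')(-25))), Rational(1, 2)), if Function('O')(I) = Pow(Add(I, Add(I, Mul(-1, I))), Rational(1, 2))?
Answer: Pow(Add(-4952602, Mul(Pow(5, Rational(1, 2)), Pow(Add(105, I), Rational(1, 2)))), Rational(1, 2)) ≈ Add(0.e-5, Mul(2225.4, I))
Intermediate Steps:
Function('O')(I) = Pow(I, Rational(1, 2)) (Function('O')(I) = Pow(Add(I, 0), Rational(1, 2)) = Pow(I, Rational(1, 2)))
Pow(Add(-4952602, Function('N')(Function('O')(-25))), Rational(1, 2)) = Pow(Add(-4952602, Pow(Add(525, Pow(-25, Rational(1, 2))), Rational(1, 2))), Rational(1, 2)) = Pow(Add(-4952602, Pow(Add(525, Mul(5, I)), Rational(1, 2))), Rational(1, 2))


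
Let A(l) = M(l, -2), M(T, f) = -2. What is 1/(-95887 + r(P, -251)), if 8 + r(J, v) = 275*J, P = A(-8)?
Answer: -1/96445 ≈ -1.0369e-5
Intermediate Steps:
A(l) = -2
P = -2
r(J, v) = -8 + 275*J
1/(-95887 + r(P, -251)) = 1/(-95887 + (-8 + 275*(-2))) = 1/(-95887 + (-8 - 550)) = 1/(-95887 - 558) = 1/(-96445) = -1/96445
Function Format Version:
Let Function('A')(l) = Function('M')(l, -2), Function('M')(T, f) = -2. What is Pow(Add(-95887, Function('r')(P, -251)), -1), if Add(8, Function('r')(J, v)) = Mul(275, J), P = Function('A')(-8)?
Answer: Rational(-1, 96445) ≈ -1.0369e-5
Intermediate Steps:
Function('A')(l) = -2
P = -2
Function('r')(J, v) = Add(-8, Mul(275, J))
Pow(Add(-95887, Function('r')(P, -251)), -1) = Pow(Add(-95887, Add(-8, Mul(275, -2))), -1) = Pow(Add(-95887, Add(-8, -550)), -1) = Pow(Add(-95887, -558), -1) = Pow(-96445, -1) = Rational(-1, 96445)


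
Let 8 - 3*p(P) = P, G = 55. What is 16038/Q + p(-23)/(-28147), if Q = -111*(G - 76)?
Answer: 21495119/3124317 ≈ 6.8799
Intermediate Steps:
p(P) = 8/3 - P/3
Q = 2331 (Q = -111*(55 - 76) = -111*(-21) = 2331)
16038/Q + p(-23)/(-28147) = 16038/2331 + (8/3 - 1/3*(-23))/(-28147) = 16038*(1/2331) + (8/3 + 23/3)*(-1/28147) = 1782/259 + (31/3)*(-1/28147) = 1782/259 - 31/84441 = 21495119/3124317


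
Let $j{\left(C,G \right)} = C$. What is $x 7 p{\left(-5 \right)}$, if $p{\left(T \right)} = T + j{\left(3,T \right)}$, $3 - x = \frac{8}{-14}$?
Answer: $-50$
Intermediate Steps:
$x = \frac{25}{7}$ ($x = 3 - \frac{8}{-14} = 3 - 8 \left(- \frac{1}{14}\right) = 3 - - \frac{4}{7} = 3 + \frac{4}{7} = \frac{25}{7} \approx 3.5714$)
$p{\left(T \right)} = 3 + T$ ($p{\left(T \right)} = T + 3 = 3 + T$)
$x 7 p{\left(-5 \right)} = \frac{25}{7} \cdot 7 \left(3 - 5\right) = 25 \left(-2\right) = -50$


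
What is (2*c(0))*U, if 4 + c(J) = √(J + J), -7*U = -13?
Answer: -104/7 ≈ -14.857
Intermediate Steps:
U = 13/7 (U = -⅐*(-13) = 13/7 ≈ 1.8571)
c(J) = -4 + √2*√J (c(J) = -4 + √(J + J) = -4 + √(2*J) = -4 + √2*√J)
(2*c(0))*U = (2*(-4 + √2*√0))*(13/7) = (2*(-4 + √2*0))*(13/7) = (2*(-4 + 0))*(13/7) = (2*(-4))*(13/7) = -8*13/7 = -104/7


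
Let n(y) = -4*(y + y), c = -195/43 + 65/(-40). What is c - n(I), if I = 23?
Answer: 61177/344 ≈ 177.84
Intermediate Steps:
c = -2119/344 (c = -195*1/43 + 65*(-1/40) = -195/43 - 13/8 = -2119/344 ≈ -6.1599)
n(y) = -8*y
c - n(I) = -2119/344 - (-8)*23 = -2119/344 - 1*(-184) = -2119/344 + 184 = 61177/344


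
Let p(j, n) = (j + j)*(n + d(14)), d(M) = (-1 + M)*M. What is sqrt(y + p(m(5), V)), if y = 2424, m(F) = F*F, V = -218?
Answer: 4*sqrt(39) ≈ 24.980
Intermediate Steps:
m(F) = F**2
d(M) = M*(-1 + M)
p(j, n) = 2*j*(182 + n) (p(j, n) = (j + j)*(n + 14*(-1 + 14)) = (2*j)*(n + 14*13) = (2*j)*(n + 182) = (2*j)*(182 + n) = 2*j*(182 + n))
sqrt(y + p(m(5), V)) = sqrt(2424 + 2*5**2*(182 - 218)) = sqrt(2424 + 2*25*(-36)) = sqrt(2424 - 1800) = sqrt(624) = 4*sqrt(39)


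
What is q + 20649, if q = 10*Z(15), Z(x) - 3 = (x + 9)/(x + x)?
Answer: 20687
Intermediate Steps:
Z(x) = 3 + (9 + x)/(2*x) (Z(x) = 3 + (x + 9)/(x + x) = 3 + (9 + x)/((2*x)) = 3 + (9 + x)*(1/(2*x)) = 3 + (9 + x)/(2*x))
q = 38 (q = 10*((1/2)*(9 + 7*15)/15) = 10*((1/2)*(1/15)*(9 + 105)) = 10*((1/2)*(1/15)*114) = 10*(19/5) = 38)
q + 20649 = 38 + 20649 = 20687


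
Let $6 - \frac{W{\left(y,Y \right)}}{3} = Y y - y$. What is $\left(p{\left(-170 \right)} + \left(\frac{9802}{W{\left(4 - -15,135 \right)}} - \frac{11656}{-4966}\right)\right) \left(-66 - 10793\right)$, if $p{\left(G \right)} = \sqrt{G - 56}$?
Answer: $- \frac{108975461923}{9460230} - 10859 i \sqrt{226} \approx -11519.0 - 1.6325 \cdot 10^{5} i$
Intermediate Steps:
$p{\left(G \right)} = \sqrt{-56 + G}$
$W{\left(y,Y \right)} = 18 + 3 y - 3 Y y$ ($W{\left(y,Y \right)} = 18 - 3 \left(Y y - y\right) = 18 - 3 \left(- y + Y y\right) = 18 - \left(- 3 y + 3 Y y\right) = 18 + 3 y - 3 Y y$)
$\left(p{\left(-170 \right)} + \left(\frac{9802}{W{\left(4 - -15,135 \right)}} - \frac{11656}{-4966}\right)\right) \left(-66 - 10793\right) = \left(\sqrt{-56 - 170} + \left(\frac{9802}{18 + 3 \left(4 - -15\right) - 405 \left(4 - -15\right)} - \frac{11656}{-4966}\right)\right) \left(-66 - 10793\right) = \left(\sqrt{-226} + \left(\frac{9802}{18 + 3 \left(4 + 15\right) - 405 \left(4 + 15\right)} - - \frac{5828}{2483}\right)\right) \left(-10859\right) = \left(i \sqrt{226} + \left(\frac{9802}{18 + 3 \cdot 19 - 405 \cdot 19} + \frac{5828}{2483}\right)\right) \left(-10859\right) = \left(i \sqrt{226} + \left(\frac{9802}{18 + 57 - 7695} + \frac{5828}{2483}\right)\right) \left(-10859\right) = \left(i \sqrt{226} + \left(\frac{9802}{-7620} + \frac{5828}{2483}\right)\right) \left(-10859\right) = \left(i \sqrt{226} + \left(9802 \left(- \frac{1}{7620}\right) + \frac{5828}{2483}\right)\right) \left(-10859\right) = \left(i \sqrt{226} + \left(- \frac{4901}{3810} + \frac{5828}{2483}\right)\right) \left(-10859\right) = \left(i \sqrt{226} + \frac{10035497}{9460230}\right) \left(-10859\right) = \left(\frac{10035497}{9460230} + i \sqrt{226}\right) \left(-10859\right) = - \frac{108975461923}{9460230} - 10859 i \sqrt{226}$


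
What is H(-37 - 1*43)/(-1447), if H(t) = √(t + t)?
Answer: -4*I*√10/1447 ≈ -0.0087416*I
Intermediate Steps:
H(t) = √2*√t (H(t) = √(2*t) = √2*√t)
H(-37 - 1*43)/(-1447) = (√2*√(-37 - 1*43))/(-1447) = (√2*√(-37 - 43))*(-1/1447) = (√2*√(-80))*(-1/1447) = (√2*(4*I*√5))*(-1/1447) = (4*I*√10)*(-1/1447) = -4*I*√10/1447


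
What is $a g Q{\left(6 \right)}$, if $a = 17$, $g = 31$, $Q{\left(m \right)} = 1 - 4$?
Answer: $-1581$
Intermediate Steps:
$Q{\left(m \right)} = -3$
$a g Q{\left(6 \right)} = 17 \cdot 31 \left(-3\right) = 527 \left(-3\right) = -1581$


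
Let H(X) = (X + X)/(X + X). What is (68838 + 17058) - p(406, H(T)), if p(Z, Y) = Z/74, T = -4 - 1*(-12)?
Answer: 3177949/37 ≈ 85891.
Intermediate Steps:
T = 8 (T = -4 + 12 = 8)
H(X) = 1 (H(X) = (2*X)/((2*X)) = (2*X)*(1/(2*X)) = 1)
p(Z, Y) = Z/74 (p(Z, Y) = Z*(1/74) = Z/74)
(68838 + 17058) - p(406, H(T)) = (68838 + 17058) - 406/74 = 85896 - 1*203/37 = 85896 - 203/37 = 3177949/37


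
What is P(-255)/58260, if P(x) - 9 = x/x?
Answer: 1/5826 ≈ 0.00017164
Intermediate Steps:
P(x) = 10 (P(x) = 9 + x/x = 9 + 1 = 10)
P(-255)/58260 = 10/58260 = 10*(1/58260) = 1/5826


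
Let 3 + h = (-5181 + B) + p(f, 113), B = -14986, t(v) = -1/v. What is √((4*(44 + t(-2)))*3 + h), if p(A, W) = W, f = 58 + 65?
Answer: I*√19523 ≈ 139.72*I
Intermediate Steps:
f = 123
h = -20057 (h = -3 + ((-5181 - 14986) + 113) = -3 + (-20167 + 113) = -3 - 20054 = -20057)
√((4*(44 + t(-2)))*3 + h) = √((4*(44 - 1/(-2)))*3 - 20057) = √((4*(44 - 1*(-½)))*3 - 20057) = √((4*(44 + ½))*3 - 20057) = √((4*(89/2))*3 - 20057) = √(178*3 - 20057) = √(534 - 20057) = √(-19523) = I*√19523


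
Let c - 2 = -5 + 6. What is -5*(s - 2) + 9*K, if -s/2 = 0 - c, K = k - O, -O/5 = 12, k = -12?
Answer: 412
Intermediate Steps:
O = -60 (O = -5*12 = -60)
c = 3 (c = 2 + (-5 + 6) = 2 + 1 = 3)
K = 48 (K = -12 - 1*(-60) = -12 + 60 = 48)
s = 6 (s = -2*(0 - 1*3) = -2*(0 - 3) = -2*(-3) = 6)
-5*(s - 2) + 9*K = -5*(6 - 2) + 9*48 = -5*4 + 432 = -20 + 432 = 412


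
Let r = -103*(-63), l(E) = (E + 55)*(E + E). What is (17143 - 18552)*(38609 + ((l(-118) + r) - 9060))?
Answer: -71726554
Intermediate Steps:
l(E) = 2*E*(55 + E) (l(E) = (55 + E)*(2*E) = 2*E*(55 + E))
r = 6489
(17143 - 18552)*(38609 + ((l(-118) + r) - 9060)) = (17143 - 18552)*(38609 + ((2*(-118)*(55 - 118) + 6489) - 9060)) = -1409*(38609 + ((2*(-118)*(-63) + 6489) - 9060)) = -1409*(38609 + ((14868 + 6489) - 9060)) = -1409*(38609 + (21357 - 9060)) = -1409*(38609 + 12297) = -1409*50906 = -71726554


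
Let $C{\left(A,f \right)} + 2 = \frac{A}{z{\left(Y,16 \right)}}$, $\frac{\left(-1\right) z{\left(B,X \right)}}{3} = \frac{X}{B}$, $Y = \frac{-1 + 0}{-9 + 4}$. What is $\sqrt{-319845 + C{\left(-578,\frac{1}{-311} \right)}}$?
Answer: $\frac{i \sqrt{1151440530}}{60} \approx 565.55 i$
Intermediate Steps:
$Y = \frac{1}{5}$ ($Y = - \frac{1}{-5} = \left(-1\right) \left(- \frac{1}{5}\right) = \frac{1}{5} \approx 0.2$)
$z{\left(B,X \right)} = - \frac{3 X}{B}$ ($z{\left(B,X \right)} = - 3 \frac{X}{B} = - \frac{3 X}{B}$)
$C{\left(A,f \right)} = -2 - \frac{A}{240}$ ($C{\left(A,f \right)} = -2 + \frac{A}{\left(-3\right) 16 \frac{1}{\frac{1}{5}}} = -2 + \frac{A}{\left(-3\right) 16 \cdot 5} = -2 + \frac{A}{-240} = -2 + A \left(- \frac{1}{240}\right) = -2 - \frac{A}{240}$)
$\sqrt{-319845 + C{\left(-578,\frac{1}{-311} \right)}} = \sqrt{-319845 - - \frac{49}{120}} = \sqrt{-319845 + \left(-2 + \frac{289}{120}\right)} = \sqrt{-319845 + \frac{49}{120}} = \sqrt{- \frac{38381351}{120}} = \frac{i \sqrt{1151440530}}{60}$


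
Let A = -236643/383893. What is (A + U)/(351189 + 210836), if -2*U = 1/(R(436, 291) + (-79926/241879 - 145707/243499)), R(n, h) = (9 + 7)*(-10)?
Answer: -405756674650065739/371819642207591876808050 ≈ -1.0913e-6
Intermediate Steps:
R(n, h) = -160 (R(n, h) = 16*(-10) = -160)
U = 5354299511/1723322273434 (U = -1/(2*(-160 + (-79926/241879 - 145707/243499))) = -1/(2*(-160 + (-79926*1/241879 - 145707*1/243499))) = -1/(2*(-160 + (-7266/21989 - 145707/243499))) = -1/(2*(-160 - 4973214957/5354299511)) = -1/(2*(-861661136717/5354299511)) = -½*(-5354299511/861661136717) = 5354299511/1723322273434 ≈ 0.0031070)
A = -236643/383893 (A = -236643*1/383893 = -236643/383893 ≈ -0.61643)
(A + U)/(351189 + 210836) = (-236643/383893 + 5354299511/1723322273434)/(351189 + 210836) = -405756674650065739/661571357515398562/562025 = -405756674650065739/661571357515398562*1/562025 = -405756674650065739/371819642207591876808050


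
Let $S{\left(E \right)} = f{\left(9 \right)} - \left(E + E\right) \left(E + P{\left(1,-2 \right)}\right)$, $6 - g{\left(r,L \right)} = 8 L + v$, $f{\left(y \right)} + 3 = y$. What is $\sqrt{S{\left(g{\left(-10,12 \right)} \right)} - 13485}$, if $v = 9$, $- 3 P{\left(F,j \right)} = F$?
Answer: $3 i \sqrt{3683} \approx 182.06 i$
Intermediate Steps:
$P{\left(F,j \right)} = - \frac{F}{3}$
$f{\left(y \right)} = -3 + y$
$g{\left(r,L \right)} = -3 - 8 L$ ($g{\left(r,L \right)} = 6 - \left(8 L + 9\right) = 6 - \left(9 + 8 L\right) = -3 - 8 L$)
$S{\left(E \right)} = 6 - 2 E \left(- \frac{1}{3} + E\right)$ ($S{\left(E \right)} = \left(-3 + 9\right) - \left(E + E\right) \left(E - \frac{1}{3}\right) = 6 - 2 E \left(E - \frac{1}{3}\right) = 6 - 2 E \left(- \frac{1}{3} + E\right)$)
$\sqrt{S{\left(g{\left(-10,12 \right)} \right)} - 13485} = \sqrt{\left(6 - 2 \left(-3 - 96\right)^{2} + \frac{2 \left(-3 - 96\right)}{3}\right) - 13485} = \sqrt{\left(6 - 2 \left(-99\right)^{2} + \frac{2}{3} \left(-99\right)\right) - 13485} = \sqrt{\left(6 - 19602 - 66\right) - 13485} = \sqrt{-19662 - 13485} = \sqrt{-33147} = 3 i \sqrt{3683}$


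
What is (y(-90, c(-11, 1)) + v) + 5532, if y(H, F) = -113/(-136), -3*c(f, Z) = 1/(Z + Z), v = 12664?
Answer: 2474769/136 ≈ 18197.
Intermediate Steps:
c(f, Z) = -1/(6*Z) (c(f, Z) = -1/(3*(Z + Z)) = -1/(2*Z)/3 = -1/(6*Z))
y(H, F) = 113/136 (y(H, F) = -113*(-1/136) = 113/136)
(y(-90, c(-11, 1)) + v) + 5532 = (113/136 + 12664) + 5532 = 1722417/136 + 5532 = 2474769/136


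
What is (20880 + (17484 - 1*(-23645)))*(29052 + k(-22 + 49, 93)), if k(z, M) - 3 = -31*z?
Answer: 1749769962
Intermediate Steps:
k(z, M) = 3 - 31*z
(20880 + (17484 - 1*(-23645)))*(29052 + k(-22 + 49, 93)) = (20880 + (17484 - 1*(-23645)))*(29052 + (3 - 31*(-22 + 49))) = (20880 + (17484 + 23645))*(29052 + (3 - 31*27)) = (20880 + 41129)*(29052 + (3 - 837)) = 62009*(29052 - 834) = 62009*28218 = 1749769962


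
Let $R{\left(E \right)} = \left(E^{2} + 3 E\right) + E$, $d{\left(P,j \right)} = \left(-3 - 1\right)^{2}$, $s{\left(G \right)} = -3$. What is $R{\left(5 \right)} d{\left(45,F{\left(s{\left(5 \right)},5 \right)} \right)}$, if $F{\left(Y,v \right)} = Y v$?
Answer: $720$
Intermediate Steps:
$d{\left(P,j \right)} = 16$ ($d{\left(P,j \right)} = \left(-4\right)^{2} = 16$)
$R{\left(E \right)} = E^{2} + 4 E$
$R{\left(5 \right)} d{\left(45,F{\left(s{\left(5 \right)},5 \right)} \right)} = 5 \left(4 + 5\right) 16 = 5 \cdot 9 \cdot 16 = 45 \cdot 16 = 720$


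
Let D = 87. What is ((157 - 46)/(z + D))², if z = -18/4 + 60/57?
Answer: 17791524/10080625 ≈ 1.7649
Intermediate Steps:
z = -131/38 (z = -18*¼ + 60*(1/57) = -9/2 + 20/19 = -131/38 ≈ -3.4474)
((157 - 46)/(z + D))² = ((157 - 46)/(-131/38 + 87))² = (111/(3175/38))² = (111*(38/3175))² = (4218/3175)² = 17791524/10080625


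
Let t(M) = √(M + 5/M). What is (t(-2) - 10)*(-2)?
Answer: 20 - 3*I*√2 ≈ 20.0 - 4.2426*I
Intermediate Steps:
(t(-2) - 10)*(-2) = (√(-2 + 5/(-2)) - 10)*(-2) = (√(-2 + 5*(-½)) - 10)*(-2) = (√(-2 - 5/2) - 10)*(-2) = (√(-9/2) - 10)*(-2) = (3*I*√2/2 - 10)*(-2) = (-10 + 3*I*√2/2)*(-2) = 20 - 3*I*√2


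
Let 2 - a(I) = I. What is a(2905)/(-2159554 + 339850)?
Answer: 2903/1819704 ≈ 0.0015953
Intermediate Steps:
a(I) = 2 - I
a(2905)/(-2159554 + 339850) = (2 - 1*2905)/(-2159554 + 339850) = (2 - 2905)/(-1819704) = -2903*(-1/1819704) = 2903/1819704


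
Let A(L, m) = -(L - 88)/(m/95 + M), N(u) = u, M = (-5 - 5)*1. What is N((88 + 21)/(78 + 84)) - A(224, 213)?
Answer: -2012707/119394 ≈ -16.858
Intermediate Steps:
M = -10 (M = -10*1 = -10)
A(L, m) = -(-88 + L)/(-10 + m/95) (A(L, m) = -(L - 88)/(m/95 - 10) = -(-88 + L)/(m*(1/95) - 10) = -(-88 + L)/(m/95 - 10) = -(-88 + L)/(-10 + m/95))
N((88 + 21)/(78 + 84)) - A(224, 213) = (88 + 21)/(78 + 84) - 95*(88 - 1*224)/(-950 + 213) = 109/162 - 95*(88 - 224)/(-737) = 109*(1/162) - 95*(-1)*(-136)/737 = 109/162 - 1*12920/737 = 109/162 - 12920/737 = -2012707/119394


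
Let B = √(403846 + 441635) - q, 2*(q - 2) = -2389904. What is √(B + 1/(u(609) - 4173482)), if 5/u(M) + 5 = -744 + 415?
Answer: √(2416108160341349013208 + 2021932432605409*√845481)/44965903 ≈ 1093.6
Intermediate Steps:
u(M) = -5/334 (u(M) = 5/(-5 + (-744 + 415)) = 5/(-5 - 329) = 5/(-334) = 5*(-1/334) = -5/334)
q = -1194950 (q = 2 + (½)*(-2389904) = 2 - 1194952 = -1194950)
B = 1194950 + √845481 (B = √(403846 + 441635) - 1*(-1194950) = √845481 + 1194950 = 1194950 + √845481 ≈ 1.1959e+6)
√(B + 1/(u(609) - 4173482)) = √((1194950 + √845481) + 1/(-5/334 - 4173482)) = √((1194950 + √845481) + 1/(-1393942993/334)) = √((1194950 + √845481) - 334/1393942993) = √(1665692179485016/1393942993 + √845481)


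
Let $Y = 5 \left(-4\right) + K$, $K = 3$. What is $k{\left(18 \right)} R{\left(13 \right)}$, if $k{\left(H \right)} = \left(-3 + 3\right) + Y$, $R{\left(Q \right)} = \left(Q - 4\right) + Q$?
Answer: $-374$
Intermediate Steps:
$R{\left(Q \right)} = -4 + 2 Q$ ($R{\left(Q \right)} = \left(-4 + Q\right) + Q = -4 + 2 Q$)
$Y = -17$ ($Y = 5 \left(-4\right) + 3 = -20 + 3 = -17$)
$k{\left(H \right)} = -17$ ($k{\left(H \right)} = \left(-3 + 3\right) - 17 = 0 - 17 = -17$)
$k{\left(18 \right)} R{\left(13 \right)} = - 17 \left(-4 + 2 \cdot 13\right) = - 17 \left(-4 + 26\right) = \left(-17\right) 22 = -374$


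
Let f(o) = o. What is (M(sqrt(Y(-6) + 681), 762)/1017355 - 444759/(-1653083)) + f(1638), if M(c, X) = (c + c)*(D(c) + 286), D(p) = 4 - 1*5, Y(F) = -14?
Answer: 2708194713/1653083 + 6*sqrt(667)/10709 ≈ 1638.3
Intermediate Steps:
D(p) = -1 (D(p) = 4 - 5 = -1)
M(c, X) = 570*c (M(c, X) = (c + c)*(-1 + 286) = (2*c)*285 = 570*c)
(M(sqrt(Y(-6) + 681), 762)/1017355 - 444759/(-1653083)) + f(1638) = ((570*sqrt(-14 + 681))/1017355 - 444759/(-1653083)) + 1638 = ((570*sqrt(667))*(1/1017355) - 444759*(-1/1653083)) + 1638 = (6*sqrt(667)/10709 + 444759/1653083) + 1638 = (444759/1653083 + 6*sqrt(667)/10709) + 1638 = 2708194713/1653083 + 6*sqrt(667)/10709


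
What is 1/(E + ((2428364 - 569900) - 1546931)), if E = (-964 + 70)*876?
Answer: -1/471611 ≈ -2.1204e-6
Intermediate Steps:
E = -783144 (E = -894*876 = -783144)
1/(E + ((2428364 - 569900) - 1546931)) = 1/(-783144 + ((2428364 - 569900) - 1546931)) = 1/(-783144 + (1858464 - 1546931)) = 1/(-783144 + 311533) = 1/(-471611) = -1/471611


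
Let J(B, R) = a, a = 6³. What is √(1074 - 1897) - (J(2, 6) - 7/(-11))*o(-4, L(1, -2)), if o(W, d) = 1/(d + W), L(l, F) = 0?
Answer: 2383/44 + I*√823 ≈ 54.159 + 28.688*I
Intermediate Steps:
a = 216
o(W, d) = 1/(W + d)
J(B, R) = 216
√(1074 - 1897) - (J(2, 6) - 7/(-11))*o(-4, L(1, -2)) = √(1074 - 1897) - (216 - 7/(-11))/(-4 + 0) = √(-823) - (216 - 7*(-1/11))/(-4) = I*√823 - (216 + 7/11)*(-1)/4 = I*√823 - 2383*(-1)/(11*4) = I*√823 - 1*(-2383/44) = I*√823 + 2383/44 = 2383/44 + I*√823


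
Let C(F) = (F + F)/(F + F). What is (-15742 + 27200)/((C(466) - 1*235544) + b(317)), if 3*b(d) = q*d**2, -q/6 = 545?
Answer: -11458/109768553 ≈ -0.00010438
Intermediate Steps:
q = -3270 (q = -6*545 = -3270)
b(d) = -1090*d**2 (b(d) = (-3270*d**2)/3 = -1090*d**2)
C(F) = 1 (C(F) = (2*F)/((2*F)) = (2*F)*(1/(2*F)) = 1)
(-15742 + 27200)/((C(466) - 1*235544) + b(317)) = (-15742 + 27200)/((1 - 1*235544) - 1090*317**2) = 11458/((1 - 235544) - 1090*100489) = 11458/(-235543 - 109533010) = 11458/(-109768553) = 11458*(-1/109768553) = -11458/109768553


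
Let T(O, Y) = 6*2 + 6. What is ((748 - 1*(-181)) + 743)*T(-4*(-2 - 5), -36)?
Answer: 30096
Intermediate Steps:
T(O, Y) = 18 (T(O, Y) = 12 + 6 = 18)
((748 - 1*(-181)) + 743)*T(-4*(-2 - 5), -36) = ((748 - 1*(-181)) + 743)*18 = ((748 + 181) + 743)*18 = (929 + 743)*18 = 1672*18 = 30096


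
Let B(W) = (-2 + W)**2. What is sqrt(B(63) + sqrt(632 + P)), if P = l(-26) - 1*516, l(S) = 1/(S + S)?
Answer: sqrt(2515396 + 26*sqrt(78403))/26 ≈ 61.088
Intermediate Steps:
l(S) = 1/(2*S)
P = -26833/52 (P = (1/2)/(-26) - 1*516 = (1/2)*(-1/26) - 516 = -1/52 - 516 = -26833/52 ≈ -516.02)
sqrt(B(63) + sqrt(632 + P)) = sqrt((-2 + 63)**2 + sqrt(632 - 26833/52)) = sqrt(61**2 + sqrt(6031/52)) = sqrt(3721 + sqrt(78403)/26)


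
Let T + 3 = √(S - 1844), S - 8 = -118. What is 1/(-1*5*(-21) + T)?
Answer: 51/6179 - I*√1954/12358 ≈ 0.0082538 - 0.003577*I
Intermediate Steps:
S = -110 (S = 8 - 118 = -110)
T = -3 + I*√1954 (T = -3 + √(-110 - 1844) = -3 + √(-1954) = -3 + I*√1954 ≈ -3.0 + 44.204*I)
1/(-1*5*(-21) + T) = 1/(-1*5*(-21) + (-3 + I*√1954)) = 1/(-5*(-21) + (-3 + I*√1954)) = 1/(105 + (-3 + I*√1954)) = 1/(102 + I*√1954)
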